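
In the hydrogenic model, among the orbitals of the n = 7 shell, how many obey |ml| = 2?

Orbitals with |ml| = 2, by l: l=2 → 2; l=3 → 2; l=4 → 2; l=5 → 2; l=6 → 2.
Total orbitals: 2 + 2 + 2 + 2 + 2 = 10.

10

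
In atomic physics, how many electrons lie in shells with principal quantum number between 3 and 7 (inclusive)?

Shell n has n² orbitals: 3²=9 + 4²=16 + 5²=25 + 6²=36 + 7²=49 = 135 orbitals.
Two spin states per orbital: 2 × 135 = 270 electrons.

270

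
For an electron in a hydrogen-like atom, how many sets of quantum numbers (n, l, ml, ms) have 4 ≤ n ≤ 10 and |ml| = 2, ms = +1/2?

70

Count contributing orbitals for each principal shell:
n=4 → 4; n=5 → 6; n=6 → 8; n=7 → 10; n=8 → 12; n=9 → 14; n=10 → 16.
Orbitals: 4 + 6 + 8 + 10 + 12 + 14 + 16 = 70. With ms fixed to +1/2 there is one state per orbital, so 70 states.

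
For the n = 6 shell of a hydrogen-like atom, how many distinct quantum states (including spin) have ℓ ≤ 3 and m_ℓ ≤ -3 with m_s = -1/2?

Per ℓ-value: ℓ=3 → 1.
Orbitals: 1. With m_s fixed to a single value there is one state per orbital, giving 1 state.

1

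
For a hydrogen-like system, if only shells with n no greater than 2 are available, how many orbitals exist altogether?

5

Total orbitals = 1² + 2² = 5.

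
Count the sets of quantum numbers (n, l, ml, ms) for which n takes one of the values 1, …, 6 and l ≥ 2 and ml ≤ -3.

For each n in the range, tally the orbitals obeying l ≥ 2 and ml ≤ -3:
n=4 → 1; n=5 → 3; n=6 → 6.
Orbitals: 1 + 3 + 6 = 10. Including both spin states (ms = ±1/2) gives 2 × 10 = 20 states.

20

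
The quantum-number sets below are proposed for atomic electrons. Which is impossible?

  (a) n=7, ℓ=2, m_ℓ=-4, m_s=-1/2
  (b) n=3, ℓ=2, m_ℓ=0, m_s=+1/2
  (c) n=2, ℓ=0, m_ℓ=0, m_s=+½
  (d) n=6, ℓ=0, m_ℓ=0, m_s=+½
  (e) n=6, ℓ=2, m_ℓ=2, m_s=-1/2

(a)

(a) has |m_ℓ| = 4 > ℓ = 2, violating −ℓ ≤ m_ℓ ≤ ℓ.
The remaining sets (b), (c), (d), (e) satisfy all four rules.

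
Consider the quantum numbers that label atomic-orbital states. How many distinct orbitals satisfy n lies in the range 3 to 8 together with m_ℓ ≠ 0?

Treat each shell separately and count matching orbitals:
n=3 → 6; n=4 → 12; n=5 → 20; n=6 → 30; n=7 → 42; n=8 → 56.
Total orbitals: 6 + 12 + 20 + 30 + 42 + 56 = 166.

166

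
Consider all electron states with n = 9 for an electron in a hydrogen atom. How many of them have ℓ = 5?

22

The (ℓ, m_ℓ) pairs meeting ℓ = 5 give: ℓ=5 → 11.
Orbitals: 11. Each orbital carries two spin states, so 11 × 2 = 22 states.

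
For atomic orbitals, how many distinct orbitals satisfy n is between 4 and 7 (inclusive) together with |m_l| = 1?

36

Work shell by shell — for each n, count the (l, m_l) pairs that satisfy |m_l| = 1:
n=4 → 6; n=5 → 8; n=6 → 10; n=7 → 12.
Total orbitals: 6 + 8 + 10 + 12 = 36.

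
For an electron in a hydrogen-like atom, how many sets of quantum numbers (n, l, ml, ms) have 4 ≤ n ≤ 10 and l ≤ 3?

Per-shell orbital counts meeting the constraint:
n=4 → 16; n=5 → 16; n=6 → 16; n=7 → 16; n=8 → 16; n=9 → 16; n=10 → 16.
Orbitals: 16 + 16 + 16 + 16 + 16 + 16 + 16 = 112. Including both spin states (ms = ±1/2) gives 2 × 112 = 224 states.

224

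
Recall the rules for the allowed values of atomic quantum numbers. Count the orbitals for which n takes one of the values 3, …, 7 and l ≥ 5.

35

Per-shell orbital counts meeting the constraint:
n=6 → 11; n=7 → 24.
Total orbitals: 11 + 24 = 35.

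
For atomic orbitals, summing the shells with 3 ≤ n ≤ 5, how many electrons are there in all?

Shell n has n² orbitals: 3²=9 + 4²=16 + 5²=25 = 50 orbitals.
Two spin states per orbital: 2 × 50 = 100 electrons.

100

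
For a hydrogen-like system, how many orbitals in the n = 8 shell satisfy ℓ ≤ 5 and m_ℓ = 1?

The n = 8 shell has ℓ = 0 through 7; check each.
Per ℓ-value: ℓ=1 → 1; ℓ=2 → 1; ℓ=3 → 1; ℓ=4 → 1; ℓ=5 → 1.
Total orbitals: 1 + 1 + 1 + 1 + 1 = 5.

5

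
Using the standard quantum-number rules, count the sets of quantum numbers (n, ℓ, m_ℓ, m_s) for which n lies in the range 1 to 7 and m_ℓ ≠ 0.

For each n in the range, tally the orbitals obeying m_ℓ ≠ 0:
n=2 → 2; n=3 → 6; n=4 → 12; n=5 → 20; n=6 → 30; n=7 → 42.
Orbitals: 2 + 6 + 12 + 20 + 30 + 42 = 112. Including both spin states (m_s = ±1/2) gives 2 × 112 = 224 states.

224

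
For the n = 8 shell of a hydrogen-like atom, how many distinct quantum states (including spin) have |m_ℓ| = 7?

4

The n = 8 shell has ℓ = 0 through 7; check each.
The (ℓ, m_ℓ) pairs meeting |m_ℓ| = 7 give: ℓ=7 → 2.
Orbitals: 2. Each orbital carries two spin states, so 2 × 2 = 4 states.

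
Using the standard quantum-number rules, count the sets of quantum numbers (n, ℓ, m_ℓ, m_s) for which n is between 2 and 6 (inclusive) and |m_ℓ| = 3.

24

Go shell by shell, enumerating (ℓ, m_ℓ) with |m_ℓ| = 3:
n=4 → 2; n=5 → 4; n=6 → 6.
Orbitals: 2 + 4 + 6 = 12. Including both spin states (m_s = ±1/2) gives 2 × 12 = 24 states.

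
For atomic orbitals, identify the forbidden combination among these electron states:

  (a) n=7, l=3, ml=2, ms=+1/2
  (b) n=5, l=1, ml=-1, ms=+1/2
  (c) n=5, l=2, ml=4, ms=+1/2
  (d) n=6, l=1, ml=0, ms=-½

(c)

(c) has |ml| = 4 > l = 2, violating −l ≤ ml ≤ l.
The remaining sets (a), (b), (d) satisfy all four rules.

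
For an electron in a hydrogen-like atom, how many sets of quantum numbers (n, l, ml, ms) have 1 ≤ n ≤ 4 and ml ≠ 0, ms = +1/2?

For each n in the range, tally the orbitals obeying ml ≠ 0:
n=2 → 2; n=3 → 6; n=4 → 12.
Orbitals: 2 + 6 + 12 = 20. With ms fixed to +1/2 there is one state per orbital, so 20 states.

20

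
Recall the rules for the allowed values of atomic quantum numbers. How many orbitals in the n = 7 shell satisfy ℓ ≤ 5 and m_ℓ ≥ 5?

1

The (ℓ, m_ℓ) pairs meeting ℓ ≤ 5 and m_ℓ ≥ 5 give: ℓ=5 → 1.
Total orbitals: 1.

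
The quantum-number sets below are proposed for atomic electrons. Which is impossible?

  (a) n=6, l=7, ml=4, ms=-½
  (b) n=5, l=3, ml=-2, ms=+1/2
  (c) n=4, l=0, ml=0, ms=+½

(a) has l = 7 ≥ n = 6, violating 0 ≤ l ≤ n−1.
The remaining sets (b), (c) satisfy all four rules.

(a)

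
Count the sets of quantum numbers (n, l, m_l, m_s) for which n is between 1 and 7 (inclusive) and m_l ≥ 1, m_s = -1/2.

Count contributing orbitals for each principal shell:
n=2 → 1; n=3 → 3; n=4 → 6; n=5 → 10; n=6 → 15; n=7 → 21.
Orbitals: 1 + 3 + 6 + 10 + 15 + 21 = 56. With m_s fixed to -1/2 there is one state per orbital, so 56 states.

56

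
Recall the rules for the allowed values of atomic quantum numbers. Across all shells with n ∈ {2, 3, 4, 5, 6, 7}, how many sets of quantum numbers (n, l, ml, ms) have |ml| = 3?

For each n in the range, tally the orbitals obeying |ml| = 3:
n=4 → 2; n=5 → 4; n=6 → 6; n=7 → 8.
Orbitals: 2 + 4 + 6 + 8 = 20. Including both spin states (ms = ±1/2) gives 2 × 20 = 40 states.

40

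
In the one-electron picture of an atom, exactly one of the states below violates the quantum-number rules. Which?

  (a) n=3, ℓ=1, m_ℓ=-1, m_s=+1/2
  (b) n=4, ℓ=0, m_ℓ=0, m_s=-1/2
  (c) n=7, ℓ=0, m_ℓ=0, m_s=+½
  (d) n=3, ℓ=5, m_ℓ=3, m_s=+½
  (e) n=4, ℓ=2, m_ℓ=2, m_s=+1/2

(d)

(d) has ℓ = 5 ≥ n = 3, violating 0 ≤ ℓ ≤ n−1.
The remaining sets (a), (b), (c), (e) satisfy all four rules.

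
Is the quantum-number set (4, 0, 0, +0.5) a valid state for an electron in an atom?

n = 4 is a positive integer. l = 0 satisfies 0 ≤ l ≤ n−1 = 3. m_l = 0 lies in the range −l … +l (here 0). m_s = +1/2 is one of ±1/2.
All four constraints are satisfied.

Allowed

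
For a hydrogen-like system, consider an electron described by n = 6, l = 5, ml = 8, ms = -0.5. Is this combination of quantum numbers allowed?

Invalid

The magnetic quantum number must satisfy −l ≤ ml ≤ l. With l = 5, ml can only be -5, -4, -3, -2, -1, 0, 1, 2, 3, 4, 5, so ml = 8 is forbidden.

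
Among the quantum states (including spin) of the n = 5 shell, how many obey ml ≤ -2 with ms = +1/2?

The n = 5 shell has l = 0 through 4; check each.
Orbitals with ml ≤ -2, by l: l=2 → 1; l=3 → 2; l=4 → 3.
Orbitals: 1 + 2 + 3 = 6. With ms fixed to a single value there is one state per orbital, giving 6 states.

6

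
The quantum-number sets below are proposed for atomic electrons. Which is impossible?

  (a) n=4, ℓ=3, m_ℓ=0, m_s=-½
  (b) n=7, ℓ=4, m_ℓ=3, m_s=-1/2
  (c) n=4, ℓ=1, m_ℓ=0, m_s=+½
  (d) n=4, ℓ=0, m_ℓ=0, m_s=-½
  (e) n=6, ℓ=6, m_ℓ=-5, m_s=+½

(e) has ℓ = 6 ≥ n = 6, violating 0 ≤ ℓ ≤ n−1.
The remaining sets (a), (b), (c), (d) satisfy all four rules.

(e)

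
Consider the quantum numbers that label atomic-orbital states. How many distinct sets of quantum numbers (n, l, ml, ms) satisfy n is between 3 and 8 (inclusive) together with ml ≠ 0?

For each n in the range, tally the orbitals obeying ml ≠ 0:
n=3 → 6; n=4 → 12; n=5 → 20; n=6 → 30; n=7 → 42; n=8 → 56.
Orbitals: 6 + 12 + 20 + 30 + 42 + 56 = 166. Including both spin states (ms = ±1/2) gives 2 × 166 = 332 states.

332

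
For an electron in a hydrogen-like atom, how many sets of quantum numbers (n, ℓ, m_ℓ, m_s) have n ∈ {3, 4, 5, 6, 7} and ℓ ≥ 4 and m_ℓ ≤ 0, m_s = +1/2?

34

Count contributing orbitals for each principal shell:
n=5 → 5; n=6 → 11; n=7 → 18.
Orbitals: 5 + 11 + 18 = 34. With m_s fixed to +1/2 there is one state per orbital, so 34 states.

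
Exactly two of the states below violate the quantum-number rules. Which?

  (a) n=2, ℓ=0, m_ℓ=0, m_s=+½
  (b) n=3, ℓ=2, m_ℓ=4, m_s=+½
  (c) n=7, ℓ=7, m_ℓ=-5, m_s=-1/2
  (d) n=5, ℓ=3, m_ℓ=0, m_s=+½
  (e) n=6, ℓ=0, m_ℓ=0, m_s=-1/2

(b) has |m_ℓ| = 4 > ℓ = 2, violating −ℓ ≤ m_ℓ ≤ ℓ.
(c) has ℓ = 7 ≥ n = 7, violating 0 ≤ ℓ ≤ n−1.
The remaining sets (a), (d), (e) satisfy all four rules.

(b) and (c)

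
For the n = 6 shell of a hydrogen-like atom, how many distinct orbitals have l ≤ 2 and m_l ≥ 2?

With n = 6 the allowed l are 0, 1, …, 5.
Contributions: l=2 → 1.
Total orbitals: 1.

1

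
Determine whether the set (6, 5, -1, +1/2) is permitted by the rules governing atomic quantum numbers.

n = 6 is a positive integer. ℓ = 5 satisfies 0 ≤ ℓ ≤ n−1 = 5. m_ℓ = -1 lies in the range −ℓ … +ℓ (here −5 … 5). m_s = +1/2 is one of ±1/2.
All four constraints are satisfied.

Valid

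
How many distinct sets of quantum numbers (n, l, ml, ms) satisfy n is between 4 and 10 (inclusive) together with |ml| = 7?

Per-shell orbital counts meeting the constraint:
n=8 → 2; n=9 → 4; n=10 → 6.
Orbitals: 2 + 4 + 6 = 12. Including both spin states (ms = ±1/2) gives 2 × 12 = 24 states.

24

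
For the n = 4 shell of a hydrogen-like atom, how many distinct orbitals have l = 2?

Go through l = 0, …, 3 (the values permitted for n = 4).
Contributions: l=2 → 5.
Total orbitals: 5.

5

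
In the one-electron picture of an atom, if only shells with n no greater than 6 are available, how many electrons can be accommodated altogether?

Total orbitals = 1² + 2² + 3² + 4² + 5² + 6² = 91. Doubling for spin gives 182 electrons.

182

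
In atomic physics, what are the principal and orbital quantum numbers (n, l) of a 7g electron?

n = 7, l = 4

The leading integer gives n = 7; the letter 'g' means l = 4.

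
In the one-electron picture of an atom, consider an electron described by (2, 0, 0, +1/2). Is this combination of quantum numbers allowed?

n = 2 is a positive integer. ℓ = 0 satisfies 0 ≤ ℓ ≤ n−1 = 1. m_ℓ = 0 lies in the range −ℓ … +ℓ (here 0). m_s = +1/2 is one of ±1/2.
All four constraints are satisfied.

Allowed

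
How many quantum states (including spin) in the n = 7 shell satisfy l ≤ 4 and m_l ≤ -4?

2

The n = 7 shell has l = 0 through 6; check each.
The (l, m_l) pairs meeting l ≤ 4 and m_l ≤ -4 give: l=4 → 1.
Orbitals: 1. Each orbital carries two spin states, so 1 × 2 = 2 states.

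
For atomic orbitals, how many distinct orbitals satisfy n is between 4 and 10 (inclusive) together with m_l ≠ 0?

Per-shell orbital counts meeting the constraint:
n=4 → 12; n=5 → 20; n=6 → 30; n=7 → 42; n=8 → 56; n=9 → 72; n=10 → 90.
Total orbitals: 12 + 20 + 30 + 42 + 56 + 72 + 90 = 322.

322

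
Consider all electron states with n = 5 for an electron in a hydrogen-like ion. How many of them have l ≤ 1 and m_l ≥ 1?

Go through l = 0, …, 4 (the values permitted for n = 5).
Per l-value: l=1 → 1.
Orbitals: 1. Each orbital carries two spin states, so 1 × 2 = 2 states.

2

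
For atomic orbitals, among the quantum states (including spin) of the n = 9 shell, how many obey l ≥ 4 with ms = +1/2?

65

The n = 9 shell has l = 0 through 8; check each.
Orbitals with l ≥ 4, by l: l=4 → 9; l=5 → 11; l=6 → 13; l=7 → 15; l=8 → 17.
Orbitals: 9 + 11 + 13 + 15 + 17 = 65. With ms fixed to a single value there is one state per orbital, giving 65 states.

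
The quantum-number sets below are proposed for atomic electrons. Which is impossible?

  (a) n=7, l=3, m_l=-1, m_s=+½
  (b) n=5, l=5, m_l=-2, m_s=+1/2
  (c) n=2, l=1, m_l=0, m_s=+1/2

(b) has l = 5 ≥ n = 5, violating 0 ≤ l ≤ n−1.
The remaining sets (a), (c) satisfy all four rules.

(b)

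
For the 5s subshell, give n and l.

The leading integer gives n = 5; the letter 's' means l = 0.

n = 5, l = 0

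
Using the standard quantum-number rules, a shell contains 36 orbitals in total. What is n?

n = 6

n² = 36 ⇒ n = 6.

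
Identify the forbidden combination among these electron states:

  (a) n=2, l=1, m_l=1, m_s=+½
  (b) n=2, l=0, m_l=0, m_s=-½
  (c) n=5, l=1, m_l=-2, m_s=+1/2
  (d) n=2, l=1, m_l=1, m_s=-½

(c)

(c) has |m_l| = 2 > l = 1, violating −l ≤ m_l ≤ l.
The remaining sets (a), (b), (d) satisfy all four rules.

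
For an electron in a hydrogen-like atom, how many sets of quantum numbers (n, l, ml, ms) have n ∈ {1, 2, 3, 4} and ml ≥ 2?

For each n in the range, tally the orbitals obeying ml ≥ 2:
n=3 → 1; n=4 → 3.
Orbitals: 1 + 3 = 4. Including both spin states (ms = ±1/2) gives 2 × 4 = 8 states.

8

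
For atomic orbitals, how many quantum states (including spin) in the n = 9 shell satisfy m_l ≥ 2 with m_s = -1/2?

Go through l = 0, …, 8 (the values permitted for n = 9).
Orbitals with m_l ≥ 2, by l: l=2 → 1; l=3 → 2; l=4 → 3; l=5 → 4; l=6 → 5; l=7 → 6; l=8 → 7.
Orbitals: 1 + 2 + 3 + 4 + 5 + 6 + 7 = 28. With m_s fixed to a single value there is one state per orbital, giving 28 states.

28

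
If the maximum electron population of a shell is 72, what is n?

2n² = 72 ⇒ n² = 36 ⇒ n = 6.

n = 6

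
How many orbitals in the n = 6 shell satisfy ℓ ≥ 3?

27

The n = 6 shell has ℓ = 0 through 5; check each.
Orbitals with ℓ ≥ 3, by ℓ: ℓ=3 → 7; ℓ=4 → 9; ℓ=5 → 11.
Total orbitals: 7 + 9 + 11 = 27.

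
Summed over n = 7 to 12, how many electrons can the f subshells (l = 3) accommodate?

84

An f subshell (l = 3) exists for every n ≥ 4, so shells n = 7, 8, 9, 10, 11, 12 each contribute one — 6 subshells.
Since each f subshell holds 2(2·3+1) = 14 electrons, the total is 6 × 14 = 84.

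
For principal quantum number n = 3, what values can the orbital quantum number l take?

l is an integer with 0 ≤ l ≤ n−1, so for n = 3: l = 0, 1, 2.

0, 1, 2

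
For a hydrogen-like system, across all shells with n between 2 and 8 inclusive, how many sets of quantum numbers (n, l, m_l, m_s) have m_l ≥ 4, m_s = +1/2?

Work shell by shell — for each n, count the (l, m_l) pairs that satisfy m_l ≥ 4:
n=5 → 1; n=6 → 3; n=7 → 6; n=8 → 10.
Orbitals: 1 + 3 + 6 + 10 = 20. With m_s fixed to +1/2 there is one state per orbital, so 20 states.

20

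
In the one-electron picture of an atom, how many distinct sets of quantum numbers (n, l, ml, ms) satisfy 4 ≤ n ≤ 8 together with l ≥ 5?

Treat each shell separately and count matching orbitals:
n=6 → 11; n=7 → 24; n=8 → 39.
Orbitals: 11 + 24 + 39 = 74. Including both spin states (ms = ±1/2) gives 2 × 74 = 148 states.

148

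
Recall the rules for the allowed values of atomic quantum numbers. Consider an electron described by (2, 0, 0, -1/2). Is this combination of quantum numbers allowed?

n = 2 is a positive integer. l = 0 satisfies 0 ≤ l ≤ n−1 = 1. m_l = 0 lies in the range −l … +l (here 0). m_s = -1/2 is one of ±1/2.
All four constraints are satisfied.

Allowed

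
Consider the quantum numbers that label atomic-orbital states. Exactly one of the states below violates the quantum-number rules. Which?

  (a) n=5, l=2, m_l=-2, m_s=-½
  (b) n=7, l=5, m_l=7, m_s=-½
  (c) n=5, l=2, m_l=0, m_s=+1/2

(b) has |m_l| = 7 > l = 5, violating −l ≤ m_l ≤ l.
The remaining sets (a), (c) satisfy all four rules.

(b)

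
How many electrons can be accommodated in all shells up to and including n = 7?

280

Total orbitals = 1² + 2² + 3² + 4² + 5² + 6² + 7² = 140. Doubling for spin gives 280 electrons.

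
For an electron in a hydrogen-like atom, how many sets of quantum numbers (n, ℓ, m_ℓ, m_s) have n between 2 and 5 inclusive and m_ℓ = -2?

12

Per-shell orbital counts meeting the constraint:
n=3 → 1; n=4 → 2; n=5 → 3.
Orbitals: 1 + 2 + 3 = 6. Including both spin states (m_s = ±1/2) gives 2 × 6 = 12 states.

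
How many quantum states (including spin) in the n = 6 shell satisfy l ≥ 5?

With n = 6 the allowed l are 0, 1, …, 5.
Contributions: l=5 → 11.
Orbitals: 11. Each orbital carries two spin states, so 11 × 2 = 22 states.

22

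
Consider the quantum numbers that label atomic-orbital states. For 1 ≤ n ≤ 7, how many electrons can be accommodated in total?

280

Total orbitals = 1² + 2² + 3² + 4² + 5² + 6² + 7² = 140. Doubling for spin gives 280 electrons.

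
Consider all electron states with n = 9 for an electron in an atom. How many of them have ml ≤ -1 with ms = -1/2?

Go through l = 0, …, 8 (the values permitted for n = 9).
Per l-value: l=1 → 1; l=2 → 2; l=3 → 3; l=4 → 4; l=5 → 5; l=6 → 6; l=7 → 7; l=8 → 8.
Orbitals: 1 + 2 + 3 + 4 + 5 + 6 + 7 + 8 = 36. With ms fixed to a single value there is one state per orbital, giving 36 states.

36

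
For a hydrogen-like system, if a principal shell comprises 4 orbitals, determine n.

n = 2

n² = 4 ⇒ n = 2.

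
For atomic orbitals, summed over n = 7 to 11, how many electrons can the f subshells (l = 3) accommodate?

An f subshell (l = 3) exists for every n ≥ 4, so shells n = 7, 8, 9, 10, 11 each contribute one — 5 subshells.
Since each f subshell holds 2(2·3+1) = 14 electrons, the total is 5 × 14 = 70.

70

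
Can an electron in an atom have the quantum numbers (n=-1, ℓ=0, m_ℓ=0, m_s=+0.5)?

No

The principal quantum number must be a positive integer (n ≥ 1), but here n = -1.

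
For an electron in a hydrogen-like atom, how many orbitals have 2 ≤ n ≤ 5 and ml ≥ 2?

10

Per-shell orbital counts meeting the constraint:
n=3 → 1; n=4 → 3; n=5 → 6.
Total orbitals: 1 + 3 + 6 = 10.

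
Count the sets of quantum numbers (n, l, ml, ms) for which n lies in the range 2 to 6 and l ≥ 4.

Per-shell orbital counts meeting the constraint:
n=5 → 9; n=6 → 20.
Orbitals: 9 + 20 = 29. Including both spin states (ms = ±1/2) gives 2 × 29 = 58 states.

58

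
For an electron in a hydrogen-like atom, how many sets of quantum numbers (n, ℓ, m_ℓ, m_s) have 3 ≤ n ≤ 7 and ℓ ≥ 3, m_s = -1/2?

For each n in the range, tally the orbitals obeying ℓ ≥ 3:
n=4 → 7; n=5 → 16; n=6 → 27; n=7 → 40.
Orbitals: 7 + 16 + 27 + 40 = 90. With m_s fixed to -1/2 there is one state per orbital, so 90 states.

90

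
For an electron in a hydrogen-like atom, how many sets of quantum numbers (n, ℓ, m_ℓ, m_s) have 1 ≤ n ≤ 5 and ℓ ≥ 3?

Treat each shell separately and count matching orbitals:
n=4 → 7; n=5 → 16.
Orbitals: 7 + 16 = 23. Including both spin states (m_s = ±1/2) gives 2 × 23 = 46 states.

46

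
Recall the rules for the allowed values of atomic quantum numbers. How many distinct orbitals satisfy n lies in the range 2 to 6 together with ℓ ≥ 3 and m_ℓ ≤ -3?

10

Work shell by shell — for each n, count the (ℓ, m_ℓ) pairs that satisfy ℓ ≥ 3 and m_ℓ ≤ -3:
n=4 → 1; n=5 → 3; n=6 → 6.
Total orbitals: 1 + 3 + 6 = 10.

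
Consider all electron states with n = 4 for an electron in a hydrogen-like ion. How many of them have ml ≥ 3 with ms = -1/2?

Go through l = 0, …, 3 (the values permitted for n = 4).
Orbitals with ml ≥ 3, by l: l=3 → 1.
Orbitals: 1. With ms fixed to a single value there is one state per orbital, giving 1 state.

1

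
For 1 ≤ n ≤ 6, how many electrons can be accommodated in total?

182

Total orbitals = 1² + 2² + 3² + 4² + 5² + 6² = 91. Doubling for spin gives 182 electrons.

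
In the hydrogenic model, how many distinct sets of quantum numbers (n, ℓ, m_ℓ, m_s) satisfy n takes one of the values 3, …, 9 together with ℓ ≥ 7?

Work shell by shell — for each n, count the (ℓ, m_ℓ) pairs that satisfy ℓ ≥ 7:
n=8 → 15; n=9 → 32.
Orbitals: 15 + 32 = 47. Including both spin states (m_s = ±1/2) gives 2 × 47 = 94 states.

94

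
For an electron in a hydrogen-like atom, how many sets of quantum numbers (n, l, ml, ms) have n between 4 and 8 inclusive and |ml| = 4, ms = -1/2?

Treat each shell separately and count matching orbitals:
n=5 → 2; n=6 → 4; n=7 → 6; n=8 → 8.
Orbitals: 2 + 4 + 6 + 8 = 20. With ms fixed to -1/2 there is one state per orbital, so 20 states.

20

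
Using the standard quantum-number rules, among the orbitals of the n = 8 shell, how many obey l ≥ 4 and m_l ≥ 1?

The (l, m_l) pairs meeting l ≥ 4 and m_l ≥ 1 give: l=4 → 4; l=5 → 5; l=6 → 6; l=7 → 7.
Total orbitals: 4 + 5 + 6 + 7 = 22.

22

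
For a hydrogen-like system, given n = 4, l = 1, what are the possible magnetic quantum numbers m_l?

-1, 0, 1

m_l takes every integer from −l to +l. With l = 1 that gives the 3 values -1, 0, 1.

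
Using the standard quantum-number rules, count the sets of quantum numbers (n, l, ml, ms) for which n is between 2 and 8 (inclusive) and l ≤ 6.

Go shell by shell, enumerating (l, ml) with l ≤ 6:
n=2 → 4; n=3 → 9; n=4 → 16; n=5 → 25; n=6 → 36; n=7 → 49; n=8 → 49.
Orbitals: 4 + 9 + 16 + 25 + 36 + 49 + 49 = 188. Including both spin states (ms = ±1/2) gives 2 × 188 = 376 states.

376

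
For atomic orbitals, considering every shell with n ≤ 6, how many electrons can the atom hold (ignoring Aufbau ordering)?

182

Total orbitals = 1² + 2² + 3² + 4² + 5² + 6² = 91. Doubling for spin gives 182 electrons.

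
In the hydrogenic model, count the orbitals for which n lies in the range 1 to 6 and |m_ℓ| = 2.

20

Per-shell orbital counts meeting the constraint:
n=3 → 2; n=4 → 4; n=5 → 6; n=6 → 8.
Total orbitals: 2 + 4 + 6 + 8 = 20.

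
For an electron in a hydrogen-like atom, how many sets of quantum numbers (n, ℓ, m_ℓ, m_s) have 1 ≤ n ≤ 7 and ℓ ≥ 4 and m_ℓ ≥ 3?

Treat each shell separately and count matching orbitals:
n=5 → 2; n=6 → 5; n=7 → 9.
Orbitals: 2 + 5 + 9 = 16. Including both spin states (m_s = ±1/2) gives 2 × 16 = 32 states.

32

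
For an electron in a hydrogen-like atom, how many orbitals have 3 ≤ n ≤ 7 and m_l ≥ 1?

Count contributing orbitals for each principal shell:
n=3 → 3; n=4 → 6; n=5 → 10; n=6 → 15; n=7 → 21.
Total orbitals: 3 + 6 + 10 + 15 + 21 = 55.

55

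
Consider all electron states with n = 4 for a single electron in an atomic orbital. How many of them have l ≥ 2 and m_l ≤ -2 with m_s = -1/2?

For n = 4, l ranges over 0 … 3.
Contributions: l=2 → 1; l=3 → 2.
Orbitals: 1 + 2 = 3. With m_s fixed to a single value there is one state per orbital, giving 3 states.

3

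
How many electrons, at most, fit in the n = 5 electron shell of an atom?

50

A shell holds 2n² electrons: 2 × 5² = 2 × 25 = 50.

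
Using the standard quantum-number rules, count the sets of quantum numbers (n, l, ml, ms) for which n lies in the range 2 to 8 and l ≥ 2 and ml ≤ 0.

For each n in the range, tally the orbitals obeying l ≥ 2 and ml ≤ 0:
n=3 → 3; n=4 → 7; n=5 → 12; n=6 → 18; n=7 → 25; n=8 → 33.
Orbitals: 3 + 7 + 12 + 18 + 25 + 33 = 98. Including both spin states (ms = ±1/2) gives 2 × 98 = 196 states.

196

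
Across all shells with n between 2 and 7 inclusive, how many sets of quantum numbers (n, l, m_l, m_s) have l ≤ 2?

Per-shell orbital counts meeting the constraint:
n=2 → 4; n=3 → 9; n=4 → 9; n=5 → 9; n=6 → 9; n=7 → 9.
Orbitals: 4 + 9 + 9 + 9 + 9 + 9 = 49. Including both spin states (m_s = ±1/2) gives 2 × 49 = 98 states.

98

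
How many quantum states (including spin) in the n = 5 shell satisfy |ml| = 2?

Per l-value: l=2 → 2; l=3 → 2; l=4 → 2.
Orbitals: 2 + 2 + 2 = 6. Each orbital carries two spin states, so 6 × 2 = 12 states.

12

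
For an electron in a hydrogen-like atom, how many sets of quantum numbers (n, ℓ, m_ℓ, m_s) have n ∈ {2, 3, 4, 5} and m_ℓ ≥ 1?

Go shell by shell, enumerating (ℓ, m_ℓ) with m_ℓ ≥ 1:
n=2 → 1; n=3 → 3; n=4 → 6; n=5 → 10.
Orbitals: 1 + 3 + 6 + 10 = 20. Including both spin states (m_s = ±1/2) gives 2 × 20 = 40 states.

40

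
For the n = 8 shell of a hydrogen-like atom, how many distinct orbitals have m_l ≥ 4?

The n = 8 shell has l = 0 through 7; check each.
Orbitals with m_l ≥ 4, by l: l=4 → 1; l=5 → 2; l=6 → 3; l=7 → 4.
Total orbitals: 1 + 2 + 3 + 4 = 10.

10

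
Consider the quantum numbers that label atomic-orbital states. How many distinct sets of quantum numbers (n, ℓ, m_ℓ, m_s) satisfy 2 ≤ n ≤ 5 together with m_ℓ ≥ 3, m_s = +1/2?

Per-shell orbital counts meeting the constraint:
n=4 → 1; n=5 → 3.
Orbitals: 1 + 3 = 4. With m_s fixed to +1/2 there is one state per orbital, so 4 states.

4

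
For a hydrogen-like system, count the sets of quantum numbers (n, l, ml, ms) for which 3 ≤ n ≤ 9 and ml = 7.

Work shell by shell — for each n, count the (l, ml) pairs that satisfy ml = 7:
n=8 → 1; n=9 → 2.
Orbitals: 1 + 2 = 3. Including both spin states (ms = ±1/2) gives 2 × 3 = 6 states.

6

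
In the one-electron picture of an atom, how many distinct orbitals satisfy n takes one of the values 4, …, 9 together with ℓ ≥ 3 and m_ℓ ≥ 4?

35

Work shell by shell — for each n, count the (ℓ, m_ℓ) pairs that satisfy ℓ ≥ 3 and m_ℓ ≥ 4:
n=5 → 1; n=6 → 3; n=7 → 6; n=8 → 10; n=9 → 15.
Total orbitals: 1 + 3 + 6 + 10 + 15 = 35.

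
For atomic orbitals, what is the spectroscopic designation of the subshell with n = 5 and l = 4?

5g

l = 4 corresponds to the letter 'g', so the subshell is 5g.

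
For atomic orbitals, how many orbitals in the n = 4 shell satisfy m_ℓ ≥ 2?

The n = 4 shell has ℓ = 0 through 3; check each.
Per ℓ-value: ℓ=2 → 1; ℓ=3 → 2.
Total orbitals: 1 + 2 = 3.

3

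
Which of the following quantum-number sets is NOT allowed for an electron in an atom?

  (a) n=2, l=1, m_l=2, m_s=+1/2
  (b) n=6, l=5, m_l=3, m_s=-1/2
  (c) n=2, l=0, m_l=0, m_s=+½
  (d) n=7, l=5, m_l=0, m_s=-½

(a) has |m_l| = 2 > l = 1, violating −l ≤ m_l ≤ l.
The remaining sets (b), (c), (d) satisfy all four rules.

(a)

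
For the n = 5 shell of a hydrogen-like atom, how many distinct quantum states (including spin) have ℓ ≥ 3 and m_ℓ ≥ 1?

14

The n = 5 shell has ℓ = 0 through 4; check each.
Contributions: ℓ=3 → 3; ℓ=4 → 4.
Orbitals: 3 + 4 = 7. Each orbital carries two spin states, so 7 × 2 = 14 states.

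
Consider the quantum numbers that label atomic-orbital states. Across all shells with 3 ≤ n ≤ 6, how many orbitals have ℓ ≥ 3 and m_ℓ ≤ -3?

10

Count contributing orbitals for each principal shell:
n=4 → 1; n=5 → 3; n=6 → 6.
Total orbitals: 1 + 3 + 6 = 10.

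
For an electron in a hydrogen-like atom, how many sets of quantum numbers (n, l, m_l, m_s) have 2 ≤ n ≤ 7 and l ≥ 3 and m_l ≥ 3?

Go shell by shell, enumerating (l, m_l) with l ≥ 3 and m_l ≥ 3:
n=4 → 1; n=5 → 3; n=6 → 6; n=7 → 10.
Orbitals: 1 + 3 + 6 + 10 = 20. Including both spin states (m_s = ±1/2) gives 2 × 20 = 40 states.

40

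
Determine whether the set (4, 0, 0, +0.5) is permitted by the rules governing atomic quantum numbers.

n = 4 is a positive integer. ℓ = 0 satisfies 0 ≤ ℓ ≤ n−1 = 3. m_ℓ = 0 lies in the range −ℓ … +ℓ (here 0). m_s = +1/2 is one of ±1/2.
All four constraints are satisfied.

Yes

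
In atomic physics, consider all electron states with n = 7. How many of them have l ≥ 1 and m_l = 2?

The (l, m_l) pairs meeting l ≥ 1 and m_l = 2 give: l=2 → 1; l=3 → 1; l=4 → 1; l=5 → 1; l=6 → 1.
Orbitals: 1 + 1 + 1 + 1 + 1 = 5. Each orbital carries two spin states, so 5 × 2 = 10 states.

10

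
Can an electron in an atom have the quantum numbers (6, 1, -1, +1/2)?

n = 6 is a positive integer. l = 1 satisfies 0 ≤ l ≤ n−1 = 5. m_l = -1 lies in the range −l … +l (here −1 … 1). m_s = +1/2 is one of ±1/2.
All four constraints are satisfied.

Yes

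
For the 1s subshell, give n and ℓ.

The leading integer gives n = 1; the letter 's' means ℓ = 0.

n = 1, ℓ = 0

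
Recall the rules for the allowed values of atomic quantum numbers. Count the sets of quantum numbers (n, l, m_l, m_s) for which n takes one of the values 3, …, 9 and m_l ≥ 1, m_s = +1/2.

119

Per-shell orbital counts meeting the constraint:
n=3 → 3; n=4 → 6; n=5 → 10; n=6 → 15; n=7 → 21; n=8 → 28; n=9 → 36.
Orbitals: 3 + 6 + 10 + 15 + 21 + 28 + 36 = 119. With m_s fixed to +1/2 there is one state per orbital, so 119 states.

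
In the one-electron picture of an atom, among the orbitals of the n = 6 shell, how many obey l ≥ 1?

35

For n = 6, l ranges over 0 … 5.
Contributions: l=1 → 3; l=2 → 5; l=3 → 7; l=4 → 9; l=5 → 11.
Total orbitals: 3 + 5 + 7 + 9 + 11 = 35.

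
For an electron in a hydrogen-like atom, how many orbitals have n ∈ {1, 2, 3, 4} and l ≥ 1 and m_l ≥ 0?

Per-shell orbital counts meeting the constraint:
n=2 → 2; n=3 → 5; n=4 → 9.
Total orbitals: 2 + 5 + 9 = 16.

16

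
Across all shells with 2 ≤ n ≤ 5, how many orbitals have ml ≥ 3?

Treat each shell separately and count matching orbitals:
n=4 → 1; n=5 → 3.
Total orbitals: 1 + 3 = 4.

4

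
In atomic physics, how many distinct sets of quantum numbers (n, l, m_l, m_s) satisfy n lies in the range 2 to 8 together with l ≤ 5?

324

For each n in the range, tally the orbitals obeying l ≤ 5:
n=2 → 4; n=3 → 9; n=4 → 16; n=5 → 25; n=6 → 36; n=7 → 36; n=8 → 36.
Orbitals: 4 + 9 + 16 + 25 + 36 + 36 + 36 = 162. Including both spin states (m_s = ±1/2) gives 2 × 162 = 324 states.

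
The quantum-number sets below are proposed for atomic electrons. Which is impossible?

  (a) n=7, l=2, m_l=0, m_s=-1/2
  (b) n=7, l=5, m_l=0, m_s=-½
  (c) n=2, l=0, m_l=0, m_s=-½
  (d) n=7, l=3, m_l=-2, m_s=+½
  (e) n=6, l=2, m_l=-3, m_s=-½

(e)

(e) has |m_l| = 3 > l = 2, violating −l ≤ m_l ≤ l.
The remaining sets (a), (b), (c), (d) satisfy all four rules.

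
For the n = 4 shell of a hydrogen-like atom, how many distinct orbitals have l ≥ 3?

7

Go through l = 0, …, 3 (the values permitted for n = 4).
Orbitals with l ≥ 3, by l: l=3 → 7.
Total orbitals: 7.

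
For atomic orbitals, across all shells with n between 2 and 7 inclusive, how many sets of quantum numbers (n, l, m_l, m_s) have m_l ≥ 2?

Treat each shell separately and count matching orbitals:
n=3 → 1; n=4 → 3; n=5 → 6; n=6 → 10; n=7 → 15.
Orbitals: 1 + 3 + 6 + 10 + 15 = 35. Including both spin states (m_s = ±1/2) gives 2 × 35 = 70 states.

70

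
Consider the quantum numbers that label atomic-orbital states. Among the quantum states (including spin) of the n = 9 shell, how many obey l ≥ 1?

Go through l = 0, …, 8 (the values permitted for n = 9).
The (l, m_l) pairs meeting l ≥ 1 give: l=1 → 3; l=2 → 5; l=3 → 7; l=4 → 9; l=5 → 11; l=6 → 13; l=7 → 15; l=8 → 17.
Orbitals: 3 + 5 + 7 + 9 + 11 + 13 + 15 + 17 = 80. Each orbital carries two spin states, so 80 × 2 = 160 states.

160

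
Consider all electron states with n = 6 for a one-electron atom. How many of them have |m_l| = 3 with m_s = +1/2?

6

Go through l = 0, …, 5 (the values permitted for n = 6).
Contributions: l=3 → 2; l=4 → 2; l=5 → 2.
Orbitals: 2 + 2 + 2 = 6. With m_s fixed to a single value there is one state per orbital, giving 6 states.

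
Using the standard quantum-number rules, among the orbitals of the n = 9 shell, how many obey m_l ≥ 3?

21

The n = 9 shell has l = 0 through 8; check each.
Per l-value: l=3 → 1; l=4 → 2; l=5 → 3; l=6 → 4; l=7 → 5; l=8 → 6.
Total orbitals: 1 + 2 + 3 + 4 + 5 + 6 = 21.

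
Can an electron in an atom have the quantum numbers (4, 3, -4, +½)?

The magnetic quantum number must satisfy −l ≤ m_l ≤ l. With l = 3, m_l can only be -3, -2, -1, 0, 1, 2, 3, so m_l = -4 is forbidden.

Invalid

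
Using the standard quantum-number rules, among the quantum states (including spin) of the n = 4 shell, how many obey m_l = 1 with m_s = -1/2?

3

For n = 4, l ranges over 0 … 3.
Orbitals with m_l = 1, by l: l=1 → 1; l=2 → 1; l=3 → 1.
Orbitals: 1 + 1 + 1 = 3. With m_s fixed to a single value there is one state per orbital, giving 3 states.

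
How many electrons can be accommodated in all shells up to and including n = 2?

10

Total orbitals = 1² + 2² = 5. Doubling for spin gives 10 electrons.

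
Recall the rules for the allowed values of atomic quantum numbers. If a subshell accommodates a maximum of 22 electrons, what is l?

2(2l+1) = 22 ⇒ 2l+1 = 11 ⇒ l = 5.

l = 5 (h)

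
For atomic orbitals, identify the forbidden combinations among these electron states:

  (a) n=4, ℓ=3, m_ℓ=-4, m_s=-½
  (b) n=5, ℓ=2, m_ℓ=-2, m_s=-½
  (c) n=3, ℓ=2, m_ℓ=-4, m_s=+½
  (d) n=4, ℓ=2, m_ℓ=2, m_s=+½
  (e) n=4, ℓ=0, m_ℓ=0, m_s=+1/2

(a) has |m_ℓ| = 4 > ℓ = 3, violating −ℓ ≤ m_ℓ ≤ ℓ.
(c) has |m_ℓ| = 4 > ℓ = 2, violating −ℓ ≤ m_ℓ ≤ ℓ.
The remaining sets (b), (d), (e) satisfy all four rules.

(a) and (c)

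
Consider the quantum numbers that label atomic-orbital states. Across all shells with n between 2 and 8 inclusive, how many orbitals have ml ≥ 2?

For each n in the range, tally the orbitals obeying ml ≥ 2:
n=3 → 1; n=4 → 3; n=5 → 6; n=6 → 10; n=7 → 15; n=8 → 21.
Total orbitals: 1 + 3 + 6 + 10 + 15 + 21 = 56.

56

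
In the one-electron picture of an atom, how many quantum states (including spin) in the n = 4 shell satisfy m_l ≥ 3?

2

With n = 4 the allowed l are 0, 1, …, 3.
Orbitals with m_l ≥ 3, by l: l=3 → 1.
Orbitals: 1. Each orbital carries two spin states, so 1 × 2 = 2 states.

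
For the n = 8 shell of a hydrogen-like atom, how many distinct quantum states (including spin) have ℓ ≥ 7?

30

Go through ℓ = 0, …, 7 (the values permitted for n = 8).
Orbitals with ℓ ≥ 7, by ℓ: ℓ=7 → 15.
Orbitals: 15. Each orbital carries two spin states, so 15 × 2 = 30 states.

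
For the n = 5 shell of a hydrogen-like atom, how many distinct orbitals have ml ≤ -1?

10

Per l-value: l=1 → 1; l=2 → 2; l=3 → 3; l=4 → 4.
Total orbitals: 1 + 2 + 3 + 4 = 10.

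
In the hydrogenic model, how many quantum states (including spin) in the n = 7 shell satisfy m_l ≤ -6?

Go through l = 0, …, 6 (the values permitted for n = 7).
The (l, m_l) pairs meeting m_l ≤ -6 give: l=6 → 1.
Orbitals: 1. Each orbital carries two spin states, so 1 × 2 = 2 states.

2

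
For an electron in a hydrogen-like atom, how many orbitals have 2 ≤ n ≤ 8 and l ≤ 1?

Treat each shell separately and count matching orbitals:
n=2 → 4; n=3 → 4; n=4 → 4; n=5 → 4; n=6 → 4; n=7 → 4; n=8 → 4.
Total orbitals: 4 + 4 + 4 + 4 + 4 + 4 + 4 = 28.

28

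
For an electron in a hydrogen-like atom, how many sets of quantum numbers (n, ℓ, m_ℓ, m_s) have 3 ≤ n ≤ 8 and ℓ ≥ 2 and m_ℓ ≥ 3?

For each n in the range, tally the orbitals obeying ℓ ≥ 2 and m_ℓ ≥ 3:
n=4 → 1; n=5 → 3; n=6 → 6; n=7 → 10; n=8 → 15.
Orbitals: 1 + 3 + 6 + 10 + 15 = 35. Including both spin states (m_s = ±1/2) gives 2 × 35 = 70 states.

70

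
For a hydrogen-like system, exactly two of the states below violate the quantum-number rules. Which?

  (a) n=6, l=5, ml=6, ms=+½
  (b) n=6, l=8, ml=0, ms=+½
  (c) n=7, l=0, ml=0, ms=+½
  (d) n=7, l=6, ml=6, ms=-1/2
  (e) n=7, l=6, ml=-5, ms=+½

(a) and (b)

(a) has |ml| = 6 > l = 5, violating −l ≤ ml ≤ l.
(b) has l = 8 ≥ n = 6, violating 0 ≤ l ≤ n−1.
The remaining sets (c), (d), (e) satisfy all four rules.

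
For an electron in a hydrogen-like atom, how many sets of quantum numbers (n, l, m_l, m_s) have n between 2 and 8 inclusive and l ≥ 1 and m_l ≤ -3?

Count contributing orbitals for each principal shell:
n=4 → 1; n=5 → 3; n=6 → 6; n=7 → 10; n=8 → 15.
Orbitals: 1 + 3 + 6 + 10 + 15 = 35. Including both spin states (m_s = ±1/2) gives 2 × 35 = 70 states.

70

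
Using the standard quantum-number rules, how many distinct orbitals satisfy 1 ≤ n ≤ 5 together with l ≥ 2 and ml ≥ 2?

Count contributing orbitals for each principal shell:
n=3 → 1; n=4 → 3; n=5 → 6.
Total orbitals: 1 + 3 + 6 = 10.

10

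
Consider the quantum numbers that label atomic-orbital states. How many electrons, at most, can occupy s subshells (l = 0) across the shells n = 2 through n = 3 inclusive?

4

An s subshell (l = 0) exists for every n ≥ 1, so shells n = 2, 3 each contribute one — 2 subshells.
Since each s subshell holds 2(2·0+1) = 2 electrons, the total is 2 × 2 = 4.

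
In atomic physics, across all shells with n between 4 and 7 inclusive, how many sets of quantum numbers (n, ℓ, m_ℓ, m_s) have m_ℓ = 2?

Go shell by shell, enumerating (ℓ, m_ℓ) with m_ℓ = 2:
n=4 → 2; n=5 → 3; n=6 → 4; n=7 → 5.
Orbitals: 2 + 3 + 4 + 5 = 14. Including both spin states (m_s = ±1/2) gives 2 × 14 = 28 states.

28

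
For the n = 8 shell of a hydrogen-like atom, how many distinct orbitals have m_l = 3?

5

With n = 8 the allowed l are 0, 1, …, 7.
Contributions: l=3 → 1; l=4 → 1; l=5 → 1; l=6 → 1; l=7 → 1.
Total orbitals: 1 + 1 + 1 + 1 + 1 = 5.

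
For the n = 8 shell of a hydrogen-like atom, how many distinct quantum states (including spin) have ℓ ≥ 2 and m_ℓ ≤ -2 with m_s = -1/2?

Go through ℓ = 0, …, 7 (the values permitted for n = 8).
Per ℓ-value: ℓ=2 → 1; ℓ=3 → 2; ℓ=4 → 3; ℓ=5 → 4; ℓ=6 → 5; ℓ=7 → 6.
Orbitals: 1 + 2 + 3 + 4 + 5 + 6 = 21. With m_s fixed to a single value there is one state per orbital, giving 21 states.

21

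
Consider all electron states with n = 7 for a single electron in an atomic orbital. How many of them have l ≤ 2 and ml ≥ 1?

6

Go through l = 0, …, 6 (the values permitted for n = 7).
Orbitals with l ≤ 2 and ml ≥ 1, by l: l=1 → 1; l=2 → 2.
Orbitals: 1 + 2 = 3. Each orbital carries two spin states, so 3 × 2 = 6 states.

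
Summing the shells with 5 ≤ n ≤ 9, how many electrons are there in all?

Shell n has n² orbitals: 5²=25 + 6²=36 + 7²=49 + 8²=64 + 9²=81 = 255 orbitals.
Two spin states per orbital: 2 × 255 = 510 electrons.

510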